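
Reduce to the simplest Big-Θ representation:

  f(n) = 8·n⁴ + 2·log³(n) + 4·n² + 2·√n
Θ(n⁴)

Order the terms by growth rate: 2·log³(n) ≺ 2·√n ≺ 4·n² ≺ 8·n⁴.
The fastest-growing term 8·n⁴ dominates as n → ∞; dropping its constant factor gives Θ(n⁴).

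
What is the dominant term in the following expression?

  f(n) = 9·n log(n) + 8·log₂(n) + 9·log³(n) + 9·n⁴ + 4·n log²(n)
9·n⁴

Looking at each term:
  - 9·n log(n) is O(n log n)
  - 8·log₂(n) is O(log n)
  - 9·log³(n) is O(log³ n)
  - 9·n⁴ is O(n⁴)
  - 4·n log²(n) is O(n log² n)

The term 9·n⁴ (O(n⁴)) grows fastest and dominates all others.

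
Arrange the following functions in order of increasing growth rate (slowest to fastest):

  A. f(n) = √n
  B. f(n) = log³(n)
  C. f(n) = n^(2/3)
B < A < C

Comparing growth rates:
B = log³(n) is O(log³ n)
A = √n is O(√n)
C = n^(2/3) is O(n^(2/3))

Therefore, the order from slowest to fastest is: B < A < C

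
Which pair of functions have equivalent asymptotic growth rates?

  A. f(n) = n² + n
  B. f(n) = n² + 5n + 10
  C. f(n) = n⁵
A and B

Examining each function:
  A. n² + n is O(n²)
  B. n² + 5n + 10 is O(n²)
  C. n⁵ is O(n⁵)

Functions A and B both have the same complexity class.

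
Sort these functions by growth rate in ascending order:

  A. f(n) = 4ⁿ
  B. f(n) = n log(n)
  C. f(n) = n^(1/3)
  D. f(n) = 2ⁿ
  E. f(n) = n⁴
C < B < E < D < A

Comparing growth rates:
C = n^(1/3) is O(n^(1/3))
B = n log(n) is O(n log n)
E = n⁴ is O(n⁴)
D = 2ⁿ is O(2ⁿ)
A = 4ⁿ is O(4ⁿ)

Therefore, the order from slowest to fastest is: C < B < E < D < A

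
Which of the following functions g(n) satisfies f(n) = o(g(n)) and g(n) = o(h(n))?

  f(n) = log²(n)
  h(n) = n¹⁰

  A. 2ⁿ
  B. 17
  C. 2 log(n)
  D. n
D

We need g(n) with log²(n) = o(g(n)) and g(n) = o(n¹⁰), i.e. O(log² n) ≺ g ≺ O(n¹⁰).
Check each option:
  A. 2ⁿ — O(2ⁿ) does not grow strictly slower than h(n)
  B. 17 — O(1) does not grow strictly faster than f(n)
  C. 2 log(n) — O(log n) does not grow strictly faster than f(n)
  D. n — O(n) is strictly between O(log² n) and O(n¹⁰) ✓

Only option D (n) lies strictly between.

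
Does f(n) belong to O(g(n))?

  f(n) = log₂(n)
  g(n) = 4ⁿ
True

f(n) = log₂(n) is O(log n), and g(n) = 4ⁿ is O(4ⁿ).
Since O(log n) ⊆ O(4ⁿ) (f grows no faster than g), f(n) = O(g(n)) is true.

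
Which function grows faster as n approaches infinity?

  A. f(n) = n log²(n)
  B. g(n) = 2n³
B

f(n) = n log²(n) is O(n log² n), while g(n) = 2n³ is O(n³).
Since O(n³) grows faster than O(n log² n), g(n) dominates.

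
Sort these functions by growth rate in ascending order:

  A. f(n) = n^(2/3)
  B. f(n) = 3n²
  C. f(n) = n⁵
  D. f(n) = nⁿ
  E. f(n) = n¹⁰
A < B < C < E < D

Comparing growth rates:
A = n^(2/3) is O(n^(2/3))
B = 3n² is O(n²)
C = n⁵ is O(n⁵)
E = n¹⁰ is O(n¹⁰)
D = nⁿ is O(nⁿ)

Therefore, the order from slowest to fastest is: A < B < C < E < D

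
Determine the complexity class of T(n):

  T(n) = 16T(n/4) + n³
Θ(n³)

Master Theorem: a = 16, b = 4, f(n) = n³.
Compute the critical exponent d = log₄(16) = 2.
Compare f(n) = Θ(n³) against n^d:
  k = 3 > d = 2, so f(n) = Ω(n^(d+ε)) — Case 3.
  Regularity: a·(n/b)^3/n^3 = a/b^3 = 16/64 < 1 ✓.
  The top-level work dominates: T(n) = Θ(f(n)) = Θ(n³).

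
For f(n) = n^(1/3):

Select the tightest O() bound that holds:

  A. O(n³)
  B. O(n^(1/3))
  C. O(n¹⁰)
B

f(n) = n^(1/3) is O(n^(1/3)).
All listed options are valid Big-O bounds (upper bounds),
but O(n^(1/3)) is the tightest (smallest valid bound).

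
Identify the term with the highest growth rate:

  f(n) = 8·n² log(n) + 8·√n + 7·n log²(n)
8·n² log(n)

Looking at each term:
  - 8·n² log(n) is O(n² log n)
  - 8·√n is O(√n)
  - 7·n log²(n) is O(n log² n)

The term 8·n² log(n) (O(n² log n)) grows fastest and dominates all others.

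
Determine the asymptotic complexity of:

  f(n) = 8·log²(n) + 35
O(log² n)

The dominant term in 8·log²(n) + 35 is 8·log²(n), which is Θ(log² n).
Lower-order terms (35) are asymptotically negligible.
Constants are absorbed, so the tightest bound is O(log² n).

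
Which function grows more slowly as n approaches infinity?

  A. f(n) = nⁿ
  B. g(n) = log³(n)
B

f(n) = nⁿ is O(nⁿ), while g(n) = log³(n) is O(log³ n).
Since O(log³ n) grows slower than O(nⁿ), g(n) is dominated.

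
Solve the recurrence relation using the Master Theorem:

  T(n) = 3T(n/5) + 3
Θ(n^log₅(3))

Master Theorem: a = 3, b = 5, f(n) = 3.
Compute the critical exponent d = log₅(3) = 0.683.
Compare f(n) = Θ(1) against n^d:
  k = 0 < d = 0.683, so f(n) = O(n^(d-ε)) — Case 1.
  The recursion cost dominates: T(n) = Θ(n^d) = Θ(n^log₅(3)).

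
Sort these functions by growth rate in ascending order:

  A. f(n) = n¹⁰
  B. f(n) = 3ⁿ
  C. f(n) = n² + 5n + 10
C < A < B

Comparing growth rates:
C = n² + 5n + 10 is O(n²)
A = n¹⁰ is O(n¹⁰)
B = 3ⁿ is O(3ⁿ)

Therefore, the order from slowest to fastest is: C < A < B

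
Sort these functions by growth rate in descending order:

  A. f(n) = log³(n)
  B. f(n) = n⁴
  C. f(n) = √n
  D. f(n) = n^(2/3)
B > D > C > A

Comparing growth rates:
B = n⁴ is O(n⁴)
D = n^(2/3) is O(n^(2/3))
C = √n is O(√n)
A = log³(n) is O(log³ n)

Therefore, the order from fastest to slowest is: B > D > C > A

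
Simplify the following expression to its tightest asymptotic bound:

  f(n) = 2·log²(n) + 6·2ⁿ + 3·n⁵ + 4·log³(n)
Θ(2ⁿ)

Order the terms by growth rate: 2·log²(n) ≺ 4·log³(n) ≺ 3·n⁵ ≺ 6·2ⁿ.
The fastest-growing term 6·2ⁿ dominates as n → ∞; dropping its constant factor gives Θ(2ⁿ).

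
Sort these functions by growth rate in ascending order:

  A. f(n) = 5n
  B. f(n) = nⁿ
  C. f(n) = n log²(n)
A < C < B

Comparing growth rates:
A = 5n is O(n)
C = n log²(n) is O(n log² n)
B = nⁿ is O(nⁿ)

Therefore, the order from slowest to fastest is: A < C < B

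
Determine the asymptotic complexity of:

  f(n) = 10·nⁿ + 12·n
O(nⁿ)

The dominant term in 10·nⁿ + 12·n is 10·nⁿ, which is Θ(nⁿ).
Lower-order terms (12·n) are asymptotically negligible.
Constants are absorbed, so the tightest bound is O(nⁿ).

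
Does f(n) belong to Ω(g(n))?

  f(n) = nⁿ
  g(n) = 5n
True

f(n) = nⁿ is O(nⁿ), and g(n) = 5n is O(n).
Since O(nⁿ) grows at least as fast as O(n), f(n) = Ω(g(n)) is true.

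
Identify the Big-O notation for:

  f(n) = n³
O(n³)

The dominant term in n³ is n³, which is Θ(n³).
Constants are absorbed, so the tightest bound is O(n³).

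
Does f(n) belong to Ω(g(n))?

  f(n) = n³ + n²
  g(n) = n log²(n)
True

f(n) = n³ + n² is O(n³), and g(n) = n log²(n) is O(n log² n).
Since O(n³) grows at least as fast as O(n log² n), f(n) = Ω(g(n)) is true.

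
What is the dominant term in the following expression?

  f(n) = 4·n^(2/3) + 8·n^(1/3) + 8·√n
4·n^(2/3)

Looking at each term:
  - 4·n^(2/3) is O(n^(2/3))
  - 8·n^(1/3) is O(n^(1/3))
  - 8·√n is O(√n)

The term 4·n^(2/3) (O(n^(2/3))) grows fastest and dominates all others.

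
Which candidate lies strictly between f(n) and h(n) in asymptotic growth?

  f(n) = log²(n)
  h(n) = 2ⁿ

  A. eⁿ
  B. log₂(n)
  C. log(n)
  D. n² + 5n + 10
D

We need g(n) with log²(n) = o(g(n)) and g(n) = o(2ⁿ), i.e. O(log² n) ≺ g ≺ O(2ⁿ).
Check each option:
  A. eⁿ — O(eⁿ) does not grow strictly slower than h(n)
  B. log₂(n) — O(log n) does not grow strictly faster than f(n)
  C. log(n) — O(log n) does not grow strictly faster than f(n)
  D. n² + 5n + 10 — O(n²) is strictly between O(log² n) and O(2ⁿ) ✓

Only option D (n² + 5n + 10) lies strictly between.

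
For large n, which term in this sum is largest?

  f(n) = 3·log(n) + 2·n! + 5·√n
2·n!

Looking at each term:
  - 3·log(n) is O(log n)
  - 2·n! is O(n!)
  - 5·√n is O(√n)

The term 2·n! (O(n!)) grows fastest and dominates all others.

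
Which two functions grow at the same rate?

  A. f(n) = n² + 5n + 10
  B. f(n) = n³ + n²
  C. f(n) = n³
B and C

Examining each function:
  A. n² + 5n + 10 is O(n²)
  B. n³ + n² is O(n³)
  C. n³ is O(n³)

Functions B and C both have the same complexity class.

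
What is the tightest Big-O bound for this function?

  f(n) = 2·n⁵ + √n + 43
O(n⁵)

The dominant term in 2·n⁵ + √n + 43 is 2·n⁵, which is Θ(n⁵).
Lower-order terms (√n, 43) are asymptotically negligible.
Constants are absorbed, so the tightest bound is O(n⁵).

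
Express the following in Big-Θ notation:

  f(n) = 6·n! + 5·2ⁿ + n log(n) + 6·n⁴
Θ(n!)

Order the terms by growth rate: n log(n) ≺ 6·n⁴ ≺ 5·2ⁿ ≺ 6·n!.
The fastest-growing term 6·n! dominates as n → ∞; dropping its constant factor gives Θ(n!).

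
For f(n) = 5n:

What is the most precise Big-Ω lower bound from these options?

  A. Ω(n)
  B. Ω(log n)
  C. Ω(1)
A

f(n) = 5n is Ω(n).
All listed options are valid Big-Ω bounds (lower bounds),
but Ω(n) is the tightest (largest valid bound).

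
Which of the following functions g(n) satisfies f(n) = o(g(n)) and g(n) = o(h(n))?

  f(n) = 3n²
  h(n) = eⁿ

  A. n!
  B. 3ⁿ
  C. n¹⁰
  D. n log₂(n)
C

We need g(n) with 3n² = o(g(n)) and g(n) = o(eⁿ), i.e. O(n²) ≺ g ≺ O(eⁿ).
Check each option:
  A. n! — O(n!) does not grow strictly slower than h(n)
  B. 3ⁿ — O(3ⁿ) does not grow strictly slower than h(n)
  C. n¹⁰ — O(n¹⁰) is strictly between O(n²) and O(eⁿ) ✓
  D. n log₂(n) — O(n log n) does not grow strictly faster than f(n)

Only option C (n¹⁰) lies strictly between.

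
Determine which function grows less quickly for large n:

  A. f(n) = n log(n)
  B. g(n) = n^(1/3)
B

f(n) = n log(n) is O(n log n), while g(n) = n^(1/3) is O(n^(1/3)).
Since O(n^(1/3)) grows slower than O(n log n), g(n) is dominated.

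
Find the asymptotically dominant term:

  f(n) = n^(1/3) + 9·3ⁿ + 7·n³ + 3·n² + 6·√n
9·3ⁿ

Looking at each term:
  - n^(1/3) is O(n^(1/3))
  - 9·3ⁿ is O(3ⁿ)
  - 7·n³ is O(n³)
  - 3·n² is O(n²)
  - 6·√n is O(√n)

The term 9·3ⁿ (O(3ⁿ)) grows fastest and dominates all others.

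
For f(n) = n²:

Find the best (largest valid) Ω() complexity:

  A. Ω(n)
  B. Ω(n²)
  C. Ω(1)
B

f(n) = n² is Ω(n²).
All listed options are valid Big-Ω bounds (lower bounds),
but Ω(n²) is the tightest (largest valid bound).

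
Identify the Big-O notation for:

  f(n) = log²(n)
O(log² n)

The dominant term in log²(n) is log²(n), which is Θ(log² n).
Constants are absorbed, so the tightest bound is O(log² n).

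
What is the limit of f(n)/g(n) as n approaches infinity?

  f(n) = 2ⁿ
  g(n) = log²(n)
∞

Since 2ⁿ (O(2ⁿ)) grows faster than log²(n) (O(log² n)),
the ratio f(n)/g(n) → ∞ as n → ∞.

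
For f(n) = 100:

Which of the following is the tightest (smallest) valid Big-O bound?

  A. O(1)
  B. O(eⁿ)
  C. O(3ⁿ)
A

f(n) = 100 is O(1).
All listed options are valid Big-O bounds (upper bounds),
but O(1) is the tightest (smallest valid bound).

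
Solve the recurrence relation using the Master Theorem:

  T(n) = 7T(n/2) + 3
Θ(n^log₂(7))

Master Theorem: a = 7, b = 2, f(n) = 3.
Compute the critical exponent d = log₂(7) = 2.807.
Compare f(n) = Θ(1) against n^d:
  k = 0 < d = 2.807, so f(n) = O(n^(d-ε)) — Case 1.
  The recursion cost dominates: T(n) = Θ(n^d) = Θ(n^log₂(7)).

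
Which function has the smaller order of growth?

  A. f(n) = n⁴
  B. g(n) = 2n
B

f(n) = n⁴ is O(n⁴), while g(n) = 2n is O(n).
Since O(n) grows slower than O(n⁴), g(n) is dominated.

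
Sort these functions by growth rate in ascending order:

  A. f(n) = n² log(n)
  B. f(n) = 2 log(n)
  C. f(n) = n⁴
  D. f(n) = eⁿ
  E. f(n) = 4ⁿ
B < A < C < D < E

Comparing growth rates:
B = 2 log(n) is O(log n)
A = n² log(n) is O(n² log n)
C = n⁴ is O(n⁴)
D = eⁿ is O(eⁿ)
E = 4ⁿ is O(4ⁿ)

Therefore, the order from slowest to fastest is: B < A < C < D < E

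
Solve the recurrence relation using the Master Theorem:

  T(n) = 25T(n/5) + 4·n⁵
Θ(n⁵)

Master Theorem: a = 25, b = 5, f(n) = 4·n⁵.
Compute the critical exponent d = log₅(25) = 2.
Compare f(n) = Θ(n⁵) against n^d:
  k = 5 > d = 2, so f(n) = Ω(n^(d+ε)) — Case 3.
  Regularity: a·(n/b)^5/n^5 = a/b^5 = 25/3125 < 1 ✓.
  The top-level work dominates: T(n) = Θ(f(n)) = Θ(n⁵).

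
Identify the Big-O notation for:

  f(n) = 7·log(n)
O(log n)

The dominant term in 7·log(n) is 7·log(n), which is Θ(log n).
Constants are absorbed, so the tightest bound is O(log n).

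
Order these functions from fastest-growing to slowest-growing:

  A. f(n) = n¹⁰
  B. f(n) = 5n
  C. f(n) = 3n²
A > C > B

Comparing growth rates:
A = n¹⁰ is O(n¹⁰)
C = 3n² is O(n²)
B = 5n is O(n)

Therefore, the order from fastest to slowest is: A > C > B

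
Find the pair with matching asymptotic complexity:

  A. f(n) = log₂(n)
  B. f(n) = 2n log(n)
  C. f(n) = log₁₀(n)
A and C

Examining each function:
  A. log₂(n) is O(log n)
  B. 2n log(n) is O(n log n)
  C. log₁₀(n) is O(log n)

Functions A and C both have the same complexity class.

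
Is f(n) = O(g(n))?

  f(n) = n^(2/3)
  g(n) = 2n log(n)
True

f(n) = n^(2/3) is O(n^(2/3)), and g(n) = 2n log(n) is O(n log n).
Since O(n^(2/3)) ⊆ O(n log n) (f grows no faster than g), f(n) = O(g(n)) is true.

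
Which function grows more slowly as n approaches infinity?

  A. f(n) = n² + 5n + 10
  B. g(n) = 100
B

f(n) = n² + 5n + 10 is O(n²), while g(n) = 100 is O(1).
Since O(1) grows slower than O(n²), g(n) is dominated.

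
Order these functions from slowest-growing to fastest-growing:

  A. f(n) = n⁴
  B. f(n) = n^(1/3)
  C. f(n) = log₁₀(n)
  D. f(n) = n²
C < B < D < A

Comparing growth rates:
C = log₁₀(n) is O(log n)
B = n^(1/3) is O(n^(1/3))
D = n² is O(n²)
A = n⁴ is O(n⁴)

Therefore, the order from slowest to fastest is: C < B < D < A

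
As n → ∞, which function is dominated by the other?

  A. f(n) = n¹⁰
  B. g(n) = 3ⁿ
A

f(n) = n¹⁰ is O(n¹⁰), while g(n) = 3ⁿ is O(3ⁿ).
Since O(n¹⁰) grows slower than O(3ⁿ), f(n) is dominated.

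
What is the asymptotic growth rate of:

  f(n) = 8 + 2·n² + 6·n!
Θ(n!)

Order the terms by growth rate: 8 ≺ 2·n² ≺ 6·n!.
The fastest-growing term 6·n! dominates as n → ∞; dropping its constant factor gives Θ(n!).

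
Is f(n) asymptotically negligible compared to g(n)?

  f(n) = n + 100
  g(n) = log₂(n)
False

f(n) = n + 100 is O(n), and g(n) = log₂(n) is O(log n).
Since O(n) grows faster than or equal to O(log n), f(n) = o(g(n)) is false.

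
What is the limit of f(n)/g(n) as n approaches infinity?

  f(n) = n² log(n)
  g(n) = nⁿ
0

Since n² log(n) (O(n² log n)) grows slower than nⁿ (O(nⁿ)),
the ratio f(n)/g(n) → 0 as n → ∞.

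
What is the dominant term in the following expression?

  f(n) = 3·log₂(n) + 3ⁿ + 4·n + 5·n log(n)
3ⁿ

Looking at each term:
  - 3·log₂(n) is O(log n)
  - 3ⁿ is O(3ⁿ)
  - 4·n is O(n)
  - 5·n log(n) is O(n log n)

The term 3ⁿ (O(3ⁿ)) grows fastest and dominates all others.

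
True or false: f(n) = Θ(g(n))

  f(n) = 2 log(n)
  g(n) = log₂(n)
True

f(n) = 2 log(n) and g(n) = log₂(n) are both O(log n).
Since they have the same asymptotic growth rate, f(n) = Θ(g(n)) is true.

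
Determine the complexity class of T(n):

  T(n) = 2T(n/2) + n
Θ(n log n)

Master Theorem: a = 2, b = 2, f(n) = n.
Compute the critical exponent d = log₂(2) = 1.
Compare f(n) = Θ(n) against n^d:
  k = 1 = d, so f(n) = Θ(n^d) — Case 2.
  Work is balanced across levels: T(n) = Θ(n^d log n) = Θ(n log n).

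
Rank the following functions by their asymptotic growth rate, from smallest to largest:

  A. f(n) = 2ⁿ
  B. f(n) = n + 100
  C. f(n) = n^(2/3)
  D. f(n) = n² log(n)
C < B < D < A

Comparing growth rates:
C = n^(2/3) is O(n^(2/3))
B = n + 100 is O(n)
D = n² log(n) is O(n² log n)
A = 2ⁿ is O(2ⁿ)

Therefore, the order from slowest to fastest is: C < B < D < A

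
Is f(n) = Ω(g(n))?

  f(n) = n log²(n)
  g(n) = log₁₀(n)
True

f(n) = n log²(n) is O(n log² n), and g(n) = log₁₀(n) is O(log n).
Since O(n log² n) grows at least as fast as O(log n), f(n) = Ω(g(n)) is true.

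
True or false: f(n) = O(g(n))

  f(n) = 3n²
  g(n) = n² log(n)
True

f(n) = 3n² is O(n²), and g(n) = n² log(n) is O(n² log n).
Since O(n²) ⊆ O(n² log n) (f grows no faster than g), f(n) = O(g(n)) is true.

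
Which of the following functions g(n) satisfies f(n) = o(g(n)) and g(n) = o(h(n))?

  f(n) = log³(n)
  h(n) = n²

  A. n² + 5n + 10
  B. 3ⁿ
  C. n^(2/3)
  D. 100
C

We need g(n) with log³(n) = o(g(n)) and g(n) = o(n²), i.e. O(log³ n) ≺ g ≺ O(n²).
Check each option:
  A. n² + 5n + 10 — O(n²) does not grow strictly slower than h(n)
  B. 3ⁿ — O(3ⁿ) does not grow strictly slower than h(n)
  C. n^(2/3) — O(n^(2/3)) is strictly between O(log³ n) and O(n²) ✓
  D. 100 — O(1) does not grow strictly faster than f(n)

Only option C (n^(2/3)) lies strictly between.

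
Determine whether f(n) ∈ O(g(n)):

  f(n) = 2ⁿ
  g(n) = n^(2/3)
False

f(n) = 2ⁿ is O(2ⁿ), and g(n) = n^(2/3) is O(n^(2/3)).
Since O(2ⁿ) grows faster than O(n^(2/3)), f(n) = O(g(n)) is false.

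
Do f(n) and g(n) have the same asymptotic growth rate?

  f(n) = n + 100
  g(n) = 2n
True

f(n) = n + 100 and g(n) = 2n are both O(n).
Since they have the same asymptotic growth rate, f(n) = Θ(g(n)) is true.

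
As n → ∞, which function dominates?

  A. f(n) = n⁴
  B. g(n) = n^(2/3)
A

f(n) = n⁴ is O(n⁴), while g(n) = n^(2/3) is O(n^(2/3)).
Since O(n⁴) grows faster than O(n^(2/3)), f(n) dominates.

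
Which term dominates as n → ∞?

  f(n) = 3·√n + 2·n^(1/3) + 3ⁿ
3ⁿ

Looking at each term:
  - 3·√n is O(√n)
  - 2·n^(1/3) is O(n^(1/3))
  - 3ⁿ is O(3ⁿ)

The term 3ⁿ (O(3ⁿ)) grows fastest and dominates all others.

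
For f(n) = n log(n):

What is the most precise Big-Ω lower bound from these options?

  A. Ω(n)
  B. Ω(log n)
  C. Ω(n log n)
C

f(n) = n log(n) is Ω(n log n).
All listed options are valid Big-Ω bounds (lower bounds),
but Ω(n log n) is the tightest (largest valid bound).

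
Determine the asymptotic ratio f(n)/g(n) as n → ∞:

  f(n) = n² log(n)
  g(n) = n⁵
0

Since n² log(n) (O(n² log n)) grows slower than n⁵ (O(n⁵)),
the ratio f(n)/g(n) → 0 as n → ∞.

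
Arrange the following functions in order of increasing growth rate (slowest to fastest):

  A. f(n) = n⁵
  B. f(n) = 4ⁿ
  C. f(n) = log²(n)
C < A < B

Comparing growth rates:
C = log²(n) is O(log² n)
A = n⁵ is O(n⁵)
B = 4ⁿ is O(4ⁿ)

Therefore, the order from slowest to fastest is: C < A < B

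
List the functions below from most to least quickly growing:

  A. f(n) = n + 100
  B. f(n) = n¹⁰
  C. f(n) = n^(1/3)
B > A > C

Comparing growth rates:
B = n¹⁰ is O(n¹⁰)
A = n + 100 is O(n)
C = n^(1/3) is O(n^(1/3))

Therefore, the order from fastest to slowest is: B > A > C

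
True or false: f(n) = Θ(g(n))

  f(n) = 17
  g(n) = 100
True

f(n) = 17 and g(n) = 100 are both O(1).
Since they have the same asymptotic growth rate, f(n) = Θ(g(n)) is true.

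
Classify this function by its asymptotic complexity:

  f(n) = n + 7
O(n)

The dominant term in n + 7 is n, which is Θ(n).
Lower-order terms (7) are asymptotically negligible.
Constants are absorbed, so the tightest bound is O(n).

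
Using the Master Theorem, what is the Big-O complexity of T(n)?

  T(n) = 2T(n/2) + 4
Θ(n)

Master Theorem: a = 2, b = 2, f(n) = 4.
Compute the critical exponent d = log₂(2) = 1.
Compare f(n) = Θ(1) against n^d:
  k = 0 < d = 1, so f(n) = O(n^(d-ε)) — Case 1.
  The recursion cost dominates: T(n) = Θ(n^d) = Θ(n).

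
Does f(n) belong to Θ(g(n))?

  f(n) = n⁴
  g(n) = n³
False

f(n) = n⁴ is O(n⁴), and g(n) = n³ is O(n³).
Since they have different growth rates, f(n) = Θ(g(n)) is false.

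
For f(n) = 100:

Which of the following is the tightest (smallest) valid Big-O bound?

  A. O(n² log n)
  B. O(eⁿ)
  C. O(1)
C

f(n) = 100 is O(1).
All listed options are valid Big-O bounds (upper bounds),
but O(1) is the tightest (smallest valid bound).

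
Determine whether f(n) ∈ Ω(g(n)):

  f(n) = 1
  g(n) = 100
True

f(n) = 1 and g(n) = 100 are both O(1).
Big-Ω permits equal growth rates (f ≥ c·g for some c > 0), so f(n) = Ω(g(n)) is true.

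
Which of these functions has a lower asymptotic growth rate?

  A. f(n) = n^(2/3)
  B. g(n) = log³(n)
B

f(n) = n^(2/3) is O(n^(2/3)), while g(n) = log³(n) is O(log³ n).
Since O(log³ n) grows slower than O(n^(2/3)), g(n) is dominated.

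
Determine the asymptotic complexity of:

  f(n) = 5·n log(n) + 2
O(n log n)

The dominant term in 5·n log(n) + 2 is 5·n log(n), which is Θ(n log n).
Lower-order terms (2) are asymptotically negligible.
Constants are absorbed, so the tightest bound is O(n log n).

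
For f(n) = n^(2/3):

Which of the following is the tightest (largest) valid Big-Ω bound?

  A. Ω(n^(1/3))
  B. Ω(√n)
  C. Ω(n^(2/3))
C

f(n) = n^(2/3) is Ω(n^(2/3)).
All listed options are valid Big-Ω bounds (lower bounds),
but Ω(n^(2/3)) is the tightest (largest valid bound).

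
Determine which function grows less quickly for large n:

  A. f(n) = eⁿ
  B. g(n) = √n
B

f(n) = eⁿ is O(eⁿ), while g(n) = √n is O(√n).
Since O(√n) grows slower than O(eⁿ), g(n) is dominated.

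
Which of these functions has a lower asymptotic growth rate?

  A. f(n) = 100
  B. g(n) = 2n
A

f(n) = 100 is O(1), while g(n) = 2n is O(n).
Since O(1) grows slower than O(n), f(n) is dominated.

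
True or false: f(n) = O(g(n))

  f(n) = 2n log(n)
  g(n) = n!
True

f(n) = 2n log(n) is O(n log n), and g(n) = n! is O(n!).
Since O(n log n) ⊆ O(n!) (f grows no faster than g), f(n) = O(g(n)) is true.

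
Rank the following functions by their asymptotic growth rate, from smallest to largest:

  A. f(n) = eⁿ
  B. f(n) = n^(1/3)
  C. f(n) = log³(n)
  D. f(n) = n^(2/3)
C < B < D < A

Comparing growth rates:
C = log³(n) is O(log³ n)
B = n^(1/3) is O(n^(1/3))
D = n^(2/3) is O(n^(2/3))
A = eⁿ is O(eⁿ)

Therefore, the order from slowest to fastest is: C < B < D < A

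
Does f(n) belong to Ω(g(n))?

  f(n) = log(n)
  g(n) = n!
False

f(n) = log(n) is O(log n), and g(n) = n! is O(n!).
Since O(log n) grows slower than O(n!), f(n) = Ω(g(n)) is false.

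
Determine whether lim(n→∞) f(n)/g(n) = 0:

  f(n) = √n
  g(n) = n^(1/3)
False

f(n) = √n is O(√n), and g(n) = n^(1/3) is O(n^(1/3)).
Since O(√n) grows faster than or equal to O(n^(1/3)), f(n) = o(g(n)) is false.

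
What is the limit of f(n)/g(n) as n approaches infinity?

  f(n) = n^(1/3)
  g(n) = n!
0

Since n^(1/3) (O(n^(1/3))) grows slower than n! (O(n!)),
the ratio f(n)/g(n) → 0 as n → ∞.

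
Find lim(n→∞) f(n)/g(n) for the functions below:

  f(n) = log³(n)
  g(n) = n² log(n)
0

Since log³(n) (O(log³ n)) grows slower than n² log(n) (O(n² log n)),
the ratio f(n)/g(n) → 0 as n → ∞.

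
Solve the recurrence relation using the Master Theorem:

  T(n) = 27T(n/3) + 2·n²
Θ(n³)

Master Theorem: a = 27, b = 3, f(n) = 2·n².
Compute the critical exponent d = log₃(27) = 3.
Compare f(n) = Θ(n²) against n^d:
  k = 2 < d = 3, so f(n) = O(n^(d-ε)) — Case 1.
  The recursion cost dominates: T(n) = Θ(n^d) = Θ(n³).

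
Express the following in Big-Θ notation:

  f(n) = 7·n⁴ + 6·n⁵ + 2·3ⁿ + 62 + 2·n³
Θ(3ⁿ)

Order the terms by growth rate: 62 ≺ 2·n³ ≺ 7·n⁴ ≺ 6·n⁵ ≺ 2·3ⁿ.
The fastest-growing term 2·3ⁿ dominates as n → ∞; dropping its constant factor gives Θ(3ⁿ).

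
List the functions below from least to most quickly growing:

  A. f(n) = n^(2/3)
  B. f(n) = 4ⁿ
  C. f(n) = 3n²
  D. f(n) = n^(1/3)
D < A < C < B

Comparing growth rates:
D = n^(1/3) is O(n^(1/3))
A = n^(2/3) is O(n^(2/3))
C = 3n² is O(n²)
B = 4ⁿ is O(4ⁿ)

Therefore, the order from slowest to fastest is: D < A < C < B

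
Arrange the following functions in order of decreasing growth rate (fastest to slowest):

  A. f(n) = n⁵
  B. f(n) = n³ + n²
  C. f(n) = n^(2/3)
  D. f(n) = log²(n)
A > B > C > D

Comparing growth rates:
A = n⁵ is O(n⁵)
B = n³ + n² is O(n³)
C = n^(2/3) is O(n^(2/3))
D = log²(n) is O(log² n)

Therefore, the order from fastest to slowest is: A > B > C > D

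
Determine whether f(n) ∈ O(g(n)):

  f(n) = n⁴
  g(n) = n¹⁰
True

f(n) = n⁴ is O(n⁴), and g(n) = n¹⁰ is O(n¹⁰).
Since O(n⁴) ⊆ O(n¹⁰) (f grows no faster than g), f(n) = O(g(n)) is true.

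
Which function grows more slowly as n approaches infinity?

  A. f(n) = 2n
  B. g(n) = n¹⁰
A

f(n) = 2n is O(n), while g(n) = n¹⁰ is O(n¹⁰).
Since O(n) grows slower than O(n¹⁰), f(n) is dominated.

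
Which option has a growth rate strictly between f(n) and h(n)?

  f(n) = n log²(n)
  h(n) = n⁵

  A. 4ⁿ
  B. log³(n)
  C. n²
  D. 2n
C

We need g(n) with n log²(n) = o(g(n)) and g(n) = o(n⁵), i.e. O(n log² n) ≺ g ≺ O(n⁵).
Check each option:
  A. 4ⁿ — O(4ⁿ) does not grow strictly slower than h(n)
  B. log³(n) — O(log³ n) does not grow strictly faster than f(n)
  C. n² — O(n²) is strictly between O(n log² n) and O(n⁵) ✓
  D. 2n — O(n) does not grow strictly faster than f(n)

Only option C (n²) lies strictly between.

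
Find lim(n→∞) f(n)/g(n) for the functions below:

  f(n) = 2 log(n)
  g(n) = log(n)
2

Since 2 log(n) and log(n) have the same growth rate (O(log n)),
the ratio converges to a constant: 2.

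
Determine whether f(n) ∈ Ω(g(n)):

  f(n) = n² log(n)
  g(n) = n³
False

f(n) = n² log(n) is O(n² log n), and g(n) = n³ is O(n³).
Since O(n² log n) grows slower than O(n³), f(n) = Ω(g(n)) is false.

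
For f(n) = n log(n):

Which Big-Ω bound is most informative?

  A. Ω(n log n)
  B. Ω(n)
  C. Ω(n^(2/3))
A

f(n) = n log(n) is Ω(n log n).
All listed options are valid Big-Ω bounds (lower bounds),
but Ω(n log n) is the tightest (largest valid bound).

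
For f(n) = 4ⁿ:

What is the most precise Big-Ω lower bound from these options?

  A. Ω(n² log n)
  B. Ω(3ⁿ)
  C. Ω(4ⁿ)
C

f(n) = 4ⁿ is Ω(4ⁿ).
All listed options are valid Big-Ω bounds (lower bounds),
but Ω(4ⁿ) is the tightest (largest valid bound).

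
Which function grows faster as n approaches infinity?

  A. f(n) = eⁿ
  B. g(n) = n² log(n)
A

f(n) = eⁿ is O(eⁿ), while g(n) = n² log(n) is O(n² log n).
Since O(eⁿ) grows faster than O(n² log n), f(n) dominates.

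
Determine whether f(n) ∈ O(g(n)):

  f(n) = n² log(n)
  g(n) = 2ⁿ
True

f(n) = n² log(n) is O(n² log n), and g(n) = 2ⁿ is O(2ⁿ).
Since O(n² log n) ⊆ O(2ⁿ) (f grows no faster than g), f(n) = O(g(n)) is true.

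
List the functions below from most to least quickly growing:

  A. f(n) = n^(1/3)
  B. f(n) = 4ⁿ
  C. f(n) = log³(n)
B > A > C

Comparing growth rates:
B = 4ⁿ is O(4ⁿ)
A = n^(1/3) is O(n^(1/3))
C = log³(n) is O(log³ n)

Therefore, the order from fastest to slowest is: B > A > C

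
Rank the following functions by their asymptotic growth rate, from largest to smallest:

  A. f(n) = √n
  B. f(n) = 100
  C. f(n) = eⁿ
C > A > B

Comparing growth rates:
C = eⁿ is O(eⁿ)
A = √n is O(√n)
B = 100 is O(1)

Therefore, the order from fastest to slowest is: C > A > B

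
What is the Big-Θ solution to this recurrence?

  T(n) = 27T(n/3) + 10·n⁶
Θ(n⁶)

Master Theorem: a = 27, b = 3, f(n) = 10·n⁶.
Compute the critical exponent d = log₃(27) = 3.
Compare f(n) = Θ(n⁶) against n^d:
  k = 6 > d = 3, so f(n) = Ω(n^(d+ε)) — Case 3.
  Regularity: a·(n/b)^6/n^6 = a/b^6 = 27/729 < 1 ✓.
  The top-level work dominates: T(n) = Θ(f(n)) = Θ(n⁶).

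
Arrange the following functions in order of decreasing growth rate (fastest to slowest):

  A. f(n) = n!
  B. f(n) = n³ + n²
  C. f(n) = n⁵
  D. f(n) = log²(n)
A > C > B > D

Comparing growth rates:
A = n! is O(n!)
C = n⁵ is O(n⁵)
B = n³ + n² is O(n³)
D = log²(n) is O(log² n)

Therefore, the order from fastest to slowest is: A > C > B > D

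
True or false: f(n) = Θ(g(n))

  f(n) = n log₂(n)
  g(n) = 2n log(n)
True

f(n) = n log₂(n) and g(n) = 2n log(n) are both O(n log n).
Since they have the same asymptotic growth rate, f(n) = Θ(g(n)) is true.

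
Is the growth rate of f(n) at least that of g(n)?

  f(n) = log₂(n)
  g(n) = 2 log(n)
True

f(n) = log₂(n) and g(n) = 2 log(n) are both O(log n).
Big-Ω permits equal growth rates (f ≥ c·g for some c > 0), so f(n) = Ω(g(n)) is true.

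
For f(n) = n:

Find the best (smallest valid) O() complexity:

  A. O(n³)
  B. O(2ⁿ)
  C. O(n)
C

f(n) = n is O(n).
All listed options are valid Big-O bounds (upper bounds),
but O(n) is the tightest (smallest valid bound).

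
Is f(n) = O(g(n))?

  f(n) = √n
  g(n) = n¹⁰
True

f(n) = √n is O(√n), and g(n) = n¹⁰ is O(n¹⁰).
Since O(√n) ⊆ O(n¹⁰) (f grows no faster than g), f(n) = O(g(n)) is true.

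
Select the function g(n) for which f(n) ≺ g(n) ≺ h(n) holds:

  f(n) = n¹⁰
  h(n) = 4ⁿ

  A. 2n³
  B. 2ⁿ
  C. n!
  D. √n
B

We need g(n) with n¹⁰ = o(g(n)) and g(n) = o(4ⁿ), i.e. O(n¹⁰) ≺ g ≺ O(4ⁿ).
Check each option:
  A. 2n³ — O(n³) does not grow strictly faster than f(n)
  B. 2ⁿ — O(2ⁿ) is strictly between O(n¹⁰) and O(4ⁿ) ✓
  C. n! — O(n!) does not grow strictly slower than h(n)
  D. √n — O(√n) does not grow strictly faster than f(n)

Only option B (2ⁿ) lies strictly between.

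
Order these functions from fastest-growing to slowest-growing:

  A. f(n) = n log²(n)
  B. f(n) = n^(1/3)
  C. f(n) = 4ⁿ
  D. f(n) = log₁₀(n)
C > A > B > D

Comparing growth rates:
C = 4ⁿ is O(4ⁿ)
A = n log²(n) is O(n log² n)
B = n^(1/3) is O(n^(1/3))
D = log₁₀(n) is O(log n)

Therefore, the order from fastest to slowest is: C > A > B > D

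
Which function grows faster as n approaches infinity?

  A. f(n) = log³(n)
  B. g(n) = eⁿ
B

f(n) = log³(n) is O(log³ n), while g(n) = eⁿ is O(eⁿ).
Since O(eⁿ) grows faster than O(log³ n), g(n) dominates.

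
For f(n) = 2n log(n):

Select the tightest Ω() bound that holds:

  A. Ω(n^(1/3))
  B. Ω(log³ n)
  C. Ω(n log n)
C

f(n) = 2n log(n) is Ω(n log n).
All listed options are valid Big-Ω bounds (lower bounds),
but Ω(n log n) is the tightest (largest valid bound).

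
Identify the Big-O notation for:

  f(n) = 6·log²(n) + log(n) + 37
O(log² n)

The dominant term in 6·log²(n) + log(n) + 37 is 6·log²(n), which is Θ(log² n).
Lower-order terms (log(n), 37) are asymptotically negligible.
Constants are absorbed, so the tightest bound is O(log² n).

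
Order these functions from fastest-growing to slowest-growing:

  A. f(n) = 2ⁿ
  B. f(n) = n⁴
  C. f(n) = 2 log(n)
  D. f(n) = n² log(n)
A > B > D > C

Comparing growth rates:
A = 2ⁿ is O(2ⁿ)
B = n⁴ is O(n⁴)
D = n² log(n) is O(n² log n)
C = 2 log(n) is O(log n)

Therefore, the order from fastest to slowest is: A > B > D > C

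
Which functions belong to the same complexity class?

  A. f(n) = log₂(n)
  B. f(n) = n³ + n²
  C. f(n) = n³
B and C

Examining each function:
  A. log₂(n) is O(log n)
  B. n³ + n² is O(n³)
  C. n³ is O(n³)

Functions B and C both have the same complexity class.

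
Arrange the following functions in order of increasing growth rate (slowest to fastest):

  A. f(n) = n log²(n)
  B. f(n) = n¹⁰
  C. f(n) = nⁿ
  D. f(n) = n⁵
A < D < B < C

Comparing growth rates:
A = n log²(n) is O(n log² n)
D = n⁵ is O(n⁵)
B = n¹⁰ is O(n¹⁰)
C = nⁿ is O(nⁿ)

Therefore, the order from slowest to fastest is: A < D < B < C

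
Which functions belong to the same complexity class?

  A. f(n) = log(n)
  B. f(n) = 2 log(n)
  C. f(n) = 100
A and B

Examining each function:
  A. log(n) is O(log n)
  B. 2 log(n) is O(log n)
  C. 100 is O(1)

Functions A and B both have the same complexity class.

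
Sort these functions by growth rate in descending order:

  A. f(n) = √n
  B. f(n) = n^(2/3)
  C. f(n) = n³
C > B > A

Comparing growth rates:
C = n³ is O(n³)
B = n^(2/3) is O(n^(2/3))
A = √n is O(√n)

Therefore, the order from fastest to slowest is: C > B > A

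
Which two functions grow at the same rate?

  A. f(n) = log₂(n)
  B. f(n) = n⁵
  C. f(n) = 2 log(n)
A and C

Examining each function:
  A. log₂(n) is O(log n)
  B. n⁵ is O(n⁵)
  C. 2 log(n) is O(log n)

Functions A and C both have the same complexity class.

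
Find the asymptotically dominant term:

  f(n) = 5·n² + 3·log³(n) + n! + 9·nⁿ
9·nⁿ

Looking at each term:
  - 5·n² is O(n²)
  - 3·log³(n) is O(log³ n)
  - n! is O(n!)
  - 9·nⁿ is O(nⁿ)

The term 9·nⁿ (O(nⁿ)) grows fastest and dominates all others.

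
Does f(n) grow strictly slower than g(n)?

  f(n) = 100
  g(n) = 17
False

f(n) = 100 is O(1), and g(n) = 17 is O(1).
Since they have the same growth rate, f(n) = o(g(n)) is false.
(f = o(g) requires f to grow strictly slower, not equal.)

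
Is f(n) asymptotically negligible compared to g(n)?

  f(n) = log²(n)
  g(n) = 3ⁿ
True

f(n) = log²(n) is O(log² n), and g(n) = 3ⁿ is O(3ⁿ).
Since O(log² n) grows strictly slower than O(3ⁿ), f(n) = o(g(n)) is true.
This means lim(n→∞) f(n)/g(n) = 0.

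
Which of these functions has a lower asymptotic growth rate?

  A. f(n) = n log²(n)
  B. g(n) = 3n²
A

f(n) = n log²(n) is O(n log² n), while g(n) = 3n² is O(n²).
Since O(n log² n) grows slower than O(n²), f(n) is dominated.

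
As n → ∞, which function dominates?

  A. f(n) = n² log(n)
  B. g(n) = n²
A

f(n) = n² log(n) is O(n² log n), while g(n) = n² is O(n²).
Since O(n² log n) grows faster than O(n²), f(n) dominates.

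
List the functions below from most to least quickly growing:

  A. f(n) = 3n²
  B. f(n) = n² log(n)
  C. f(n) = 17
B > A > C

Comparing growth rates:
B = n² log(n) is O(n² log n)
A = 3n² is O(n²)
C = 17 is O(1)

Therefore, the order from fastest to slowest is: B > A > C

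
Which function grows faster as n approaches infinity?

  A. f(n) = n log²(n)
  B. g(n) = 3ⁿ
B

f(n) = n log²(n) is O(n log² n), while g(n) = 3ⁿ is O(3ⁿ).
Since O(3ⁿ) grows faster than O(n log² n), g(n) dominates.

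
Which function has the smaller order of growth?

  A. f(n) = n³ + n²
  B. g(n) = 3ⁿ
A

f(n) = n³ + n² is O(n³), while g(n) = 3ⁿ is O(3ⁿ).
Since O(n³) grows slower than O(3ⁿ), f(n) is dominated.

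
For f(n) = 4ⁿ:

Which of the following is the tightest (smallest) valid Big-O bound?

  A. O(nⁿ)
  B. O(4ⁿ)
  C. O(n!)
B

f(n) = 4ⁿ is O(4ⁿ).
All listed options are valid Big-O bounds (upper bounds),
but O(4ⁿ) is the tightest (smallest valid bound).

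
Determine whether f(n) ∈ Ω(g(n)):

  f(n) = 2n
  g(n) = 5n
True

f(n) = 2n and g(n) = 5n are both O(n).
Big-Ω permits equal growth rates (f ≥ c·g for some c > 0), so f(n) = Ω(g(n)) is true.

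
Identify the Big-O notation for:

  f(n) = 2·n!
O(n!)

The dominant term in 2·n! is 2·n!, which is Θ(n!).
Constants are absorbed, so the tightest bound is O(n!).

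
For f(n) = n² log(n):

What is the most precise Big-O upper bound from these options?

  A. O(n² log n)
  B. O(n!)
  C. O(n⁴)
A

f(n) = n² log(n) is O(n² log n).
All listed options are valid Big-O bounds (upper bounds),
but O(n² log n) is the tightest (smallest valid bound).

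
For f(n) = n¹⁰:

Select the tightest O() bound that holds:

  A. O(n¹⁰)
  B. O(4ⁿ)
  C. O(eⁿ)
A

f(n) = n¹⁰ is O(n¹⁰).
All listed options are valid Big-O bounds (upper bounds),
but O(n¹⁰) is the tightest (smallest valid bound).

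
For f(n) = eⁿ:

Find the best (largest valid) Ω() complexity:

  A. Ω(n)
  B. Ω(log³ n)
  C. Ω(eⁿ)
C

f(n) = eⁿ is Ω(eⁿ).
All listed options are valid Big-Ω bounds (lower bounds),
but Ω(eⁿ) is the tightest (largest valid bound).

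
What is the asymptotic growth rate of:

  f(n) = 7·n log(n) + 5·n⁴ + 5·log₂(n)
Θ(n⁴)

Order the terms by growth rate: 5·log₂(n) ≺ 7·n log(n) ≺ 5·n⁴.
The fastest-growing term 5·n⁴ dominates as n → ∞; dropping its constant factor gives Θ(n⁴).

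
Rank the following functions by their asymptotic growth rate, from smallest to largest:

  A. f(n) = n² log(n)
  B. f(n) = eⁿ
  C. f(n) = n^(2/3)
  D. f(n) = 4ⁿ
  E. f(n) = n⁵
C < A < E < B < D

Comparing growth rates:
C = n^(2/3) is O(n^(2/3))
A = n² log(n) is O(n² log n)
E = n⁵ is O(n⁵)
B = eⁿ is O(eⁿ)
D = 4ⁿ is O(4ⁿ)

Therefore, the order from slowest to fastest is: C < A < E < B < D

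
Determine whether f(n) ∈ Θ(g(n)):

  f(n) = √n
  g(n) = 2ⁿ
False

f(n) = √n is O(√n), and g(n) = 2ⁿ is O(2ⁿ).
Since they have different growth rates, f(n) = Θ(g(n)) is false.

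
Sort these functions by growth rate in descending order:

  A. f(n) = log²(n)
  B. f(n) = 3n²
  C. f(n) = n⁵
C > B > A

Comparing growth rates:
C = n⁵ is O(n⁵)
B = 3n² is O(n²)
A = log²(n) is O(log² n)

Therefore, the order from fastest to slowest is: C > B > A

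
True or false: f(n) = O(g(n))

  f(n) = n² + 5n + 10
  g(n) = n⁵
True

f(n) = n² + 5n + 10 is O(n²), and g(n) = n⁵ is O(n⁵).
Since O(n²) ⊆ O(n⁵) (f grows no faster than g), f(n) = O(g(n)) is true.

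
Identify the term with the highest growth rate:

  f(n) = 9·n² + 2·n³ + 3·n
2·n³

Looking at each term:
  - 9·n² is O(n²)
  - 2·n³ is O(n³)
  - 3·n is O(n)

The term 2·n³ (O(n³)) grows fastest and dominates all others.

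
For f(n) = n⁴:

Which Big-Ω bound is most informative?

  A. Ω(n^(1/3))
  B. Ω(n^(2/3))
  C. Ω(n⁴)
C

f(n) = n⁴ is Ω(n⁴).
All listed options are valid Big-Ω bounds (lower bounds),
but Ω(n⁴) is the tightest (largest valid bound).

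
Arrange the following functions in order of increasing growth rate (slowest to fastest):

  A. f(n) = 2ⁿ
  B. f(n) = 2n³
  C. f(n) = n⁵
B < C < A

Comparing growth rates:
B = 2n³ is O(n³)
C = n⁵ is O(n⁵)
A = 2ⁿ is O(2ⁿ)

Therefore, the order from slowest to fastest is: B < C < A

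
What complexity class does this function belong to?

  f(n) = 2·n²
O(n²)

The dominant term in 2·n² is 2·n², which is Θ(n²).
Constants are absorbed, so the tightest bound is O(n²).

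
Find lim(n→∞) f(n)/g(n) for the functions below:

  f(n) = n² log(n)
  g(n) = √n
∞

Since n² log(n) (O(n² log n)) grows faster than √n (O(√n)),
the ratio f(n)/g(n) → ∞ as n → ∞.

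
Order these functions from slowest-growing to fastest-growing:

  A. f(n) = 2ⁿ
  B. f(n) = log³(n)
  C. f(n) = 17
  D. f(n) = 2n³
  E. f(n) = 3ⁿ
C < B < D < A < E

Comparing growth rates:
C = 17 is O(1)
B = log³(n) is O(log³ n)
D = 2n³ is O(n³)
A = 2ⁿ is O(2ⁿ)
E = 3ⁿ is O(3ⁿ)

Therefore, the order from slowest to fastest is: C < B < D < A < E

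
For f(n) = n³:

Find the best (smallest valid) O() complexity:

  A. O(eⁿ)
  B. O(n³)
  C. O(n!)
B

f(n) = n³ is O(n³).
All listed options are valid Big-O bounds (upper bounds),
but O(n³) is the tightest (smallest valid bound).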